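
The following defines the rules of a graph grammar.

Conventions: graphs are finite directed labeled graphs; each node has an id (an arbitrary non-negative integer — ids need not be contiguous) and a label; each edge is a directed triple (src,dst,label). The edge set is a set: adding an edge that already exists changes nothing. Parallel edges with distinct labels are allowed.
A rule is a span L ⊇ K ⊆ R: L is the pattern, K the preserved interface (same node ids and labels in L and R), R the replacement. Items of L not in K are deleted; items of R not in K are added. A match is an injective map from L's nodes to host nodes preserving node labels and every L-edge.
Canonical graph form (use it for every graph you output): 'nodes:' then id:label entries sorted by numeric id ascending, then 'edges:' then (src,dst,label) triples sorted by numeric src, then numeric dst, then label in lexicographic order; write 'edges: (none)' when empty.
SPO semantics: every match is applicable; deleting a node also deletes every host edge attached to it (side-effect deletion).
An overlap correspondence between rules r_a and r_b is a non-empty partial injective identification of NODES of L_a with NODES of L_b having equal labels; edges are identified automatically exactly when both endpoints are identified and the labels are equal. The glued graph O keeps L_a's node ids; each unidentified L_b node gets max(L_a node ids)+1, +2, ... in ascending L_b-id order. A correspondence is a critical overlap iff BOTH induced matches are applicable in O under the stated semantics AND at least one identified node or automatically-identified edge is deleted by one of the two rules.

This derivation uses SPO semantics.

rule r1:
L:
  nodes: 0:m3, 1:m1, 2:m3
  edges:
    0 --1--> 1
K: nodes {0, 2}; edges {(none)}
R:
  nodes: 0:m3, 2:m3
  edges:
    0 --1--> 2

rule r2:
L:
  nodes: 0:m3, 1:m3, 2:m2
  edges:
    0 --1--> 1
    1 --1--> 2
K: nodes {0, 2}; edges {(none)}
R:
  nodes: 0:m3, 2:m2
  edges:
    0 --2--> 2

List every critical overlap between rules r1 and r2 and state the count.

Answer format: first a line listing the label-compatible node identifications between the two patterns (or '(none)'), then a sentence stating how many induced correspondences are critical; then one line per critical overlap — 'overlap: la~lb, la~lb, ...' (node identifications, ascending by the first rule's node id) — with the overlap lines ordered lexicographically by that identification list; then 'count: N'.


label-compatible node identifications between L(r1) and L(r2): 0~0, 0~1, 2~0, 2~1
4 of the induced correspondences are critical overlaps of r1 and r2.
overlap: 0~0, 2~1
overlap: 0~1
overlap: 0~1, 2~0
overlap: 2~1
count: 4


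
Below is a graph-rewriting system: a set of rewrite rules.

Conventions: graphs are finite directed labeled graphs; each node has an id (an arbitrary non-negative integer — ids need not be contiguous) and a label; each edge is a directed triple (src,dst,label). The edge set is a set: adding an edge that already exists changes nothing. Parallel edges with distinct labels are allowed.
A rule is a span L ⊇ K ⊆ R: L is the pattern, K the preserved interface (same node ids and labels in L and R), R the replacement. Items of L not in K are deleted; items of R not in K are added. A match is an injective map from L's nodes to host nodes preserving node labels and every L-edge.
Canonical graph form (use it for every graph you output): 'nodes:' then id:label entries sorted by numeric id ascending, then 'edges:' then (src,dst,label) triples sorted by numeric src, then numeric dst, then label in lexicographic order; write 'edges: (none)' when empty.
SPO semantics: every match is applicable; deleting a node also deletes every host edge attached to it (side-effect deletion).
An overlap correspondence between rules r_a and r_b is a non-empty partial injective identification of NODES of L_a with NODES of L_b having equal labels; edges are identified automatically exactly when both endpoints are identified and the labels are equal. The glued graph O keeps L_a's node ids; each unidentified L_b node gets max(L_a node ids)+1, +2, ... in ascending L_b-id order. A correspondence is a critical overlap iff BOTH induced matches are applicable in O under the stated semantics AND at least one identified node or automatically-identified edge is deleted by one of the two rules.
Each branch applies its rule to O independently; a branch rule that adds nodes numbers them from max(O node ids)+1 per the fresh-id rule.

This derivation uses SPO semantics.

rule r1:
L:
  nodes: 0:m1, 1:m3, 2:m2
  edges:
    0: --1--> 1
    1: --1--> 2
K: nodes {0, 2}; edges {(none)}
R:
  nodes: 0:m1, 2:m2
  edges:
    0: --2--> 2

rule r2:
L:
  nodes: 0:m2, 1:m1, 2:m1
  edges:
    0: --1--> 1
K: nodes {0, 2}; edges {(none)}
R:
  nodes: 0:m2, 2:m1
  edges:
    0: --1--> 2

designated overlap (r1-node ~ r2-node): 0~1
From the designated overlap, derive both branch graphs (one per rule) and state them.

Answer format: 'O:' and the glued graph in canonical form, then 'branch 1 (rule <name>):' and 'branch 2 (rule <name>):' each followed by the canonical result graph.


O:
nodes: 0:m1, 1:m3, 2:m2, 3:m2, 4:m1
edges: (0,1,1); (1,2,1); (3,0,1)
branch 1 (rule r1):
nodes: 0:m1, 2:m2, 3:m2, 4:m1
edges: (0,2,2); (3,0,1)
branch 2 (rule r2):
nodes: 1:m3, 2:m2, 3:m2, 4:m1
edges: (1,2,1); (3,4,1)


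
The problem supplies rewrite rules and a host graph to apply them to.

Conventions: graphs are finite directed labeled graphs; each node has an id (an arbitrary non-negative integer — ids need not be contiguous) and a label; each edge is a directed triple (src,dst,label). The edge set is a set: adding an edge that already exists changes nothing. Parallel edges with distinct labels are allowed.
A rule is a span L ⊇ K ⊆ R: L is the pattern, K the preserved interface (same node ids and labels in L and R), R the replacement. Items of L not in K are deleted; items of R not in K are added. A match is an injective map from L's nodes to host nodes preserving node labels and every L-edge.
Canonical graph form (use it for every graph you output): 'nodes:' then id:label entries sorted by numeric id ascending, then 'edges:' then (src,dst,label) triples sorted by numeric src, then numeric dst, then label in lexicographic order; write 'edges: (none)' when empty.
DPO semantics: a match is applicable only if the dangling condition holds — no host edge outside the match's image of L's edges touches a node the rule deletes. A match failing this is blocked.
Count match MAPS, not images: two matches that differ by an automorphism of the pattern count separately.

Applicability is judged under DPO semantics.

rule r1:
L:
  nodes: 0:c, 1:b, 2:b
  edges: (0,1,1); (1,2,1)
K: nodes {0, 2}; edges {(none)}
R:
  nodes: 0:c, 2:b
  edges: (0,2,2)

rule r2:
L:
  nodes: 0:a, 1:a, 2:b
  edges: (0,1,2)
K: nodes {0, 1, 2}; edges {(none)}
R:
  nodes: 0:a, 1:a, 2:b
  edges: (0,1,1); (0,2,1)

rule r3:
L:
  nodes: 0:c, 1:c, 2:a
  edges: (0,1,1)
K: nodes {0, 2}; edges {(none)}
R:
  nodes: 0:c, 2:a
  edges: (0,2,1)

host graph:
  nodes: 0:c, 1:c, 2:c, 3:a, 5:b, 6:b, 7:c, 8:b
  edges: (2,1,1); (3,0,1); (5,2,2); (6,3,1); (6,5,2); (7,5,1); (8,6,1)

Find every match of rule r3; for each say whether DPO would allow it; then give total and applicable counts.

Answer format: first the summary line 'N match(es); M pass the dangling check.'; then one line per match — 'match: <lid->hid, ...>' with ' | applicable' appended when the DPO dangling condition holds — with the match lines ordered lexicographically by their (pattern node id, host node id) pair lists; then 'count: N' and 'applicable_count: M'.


1 match(es); 1 pass the dangling check.
match: 0->2, 1->1, 2->3 | applicable
count: 1
applicable_count: 1


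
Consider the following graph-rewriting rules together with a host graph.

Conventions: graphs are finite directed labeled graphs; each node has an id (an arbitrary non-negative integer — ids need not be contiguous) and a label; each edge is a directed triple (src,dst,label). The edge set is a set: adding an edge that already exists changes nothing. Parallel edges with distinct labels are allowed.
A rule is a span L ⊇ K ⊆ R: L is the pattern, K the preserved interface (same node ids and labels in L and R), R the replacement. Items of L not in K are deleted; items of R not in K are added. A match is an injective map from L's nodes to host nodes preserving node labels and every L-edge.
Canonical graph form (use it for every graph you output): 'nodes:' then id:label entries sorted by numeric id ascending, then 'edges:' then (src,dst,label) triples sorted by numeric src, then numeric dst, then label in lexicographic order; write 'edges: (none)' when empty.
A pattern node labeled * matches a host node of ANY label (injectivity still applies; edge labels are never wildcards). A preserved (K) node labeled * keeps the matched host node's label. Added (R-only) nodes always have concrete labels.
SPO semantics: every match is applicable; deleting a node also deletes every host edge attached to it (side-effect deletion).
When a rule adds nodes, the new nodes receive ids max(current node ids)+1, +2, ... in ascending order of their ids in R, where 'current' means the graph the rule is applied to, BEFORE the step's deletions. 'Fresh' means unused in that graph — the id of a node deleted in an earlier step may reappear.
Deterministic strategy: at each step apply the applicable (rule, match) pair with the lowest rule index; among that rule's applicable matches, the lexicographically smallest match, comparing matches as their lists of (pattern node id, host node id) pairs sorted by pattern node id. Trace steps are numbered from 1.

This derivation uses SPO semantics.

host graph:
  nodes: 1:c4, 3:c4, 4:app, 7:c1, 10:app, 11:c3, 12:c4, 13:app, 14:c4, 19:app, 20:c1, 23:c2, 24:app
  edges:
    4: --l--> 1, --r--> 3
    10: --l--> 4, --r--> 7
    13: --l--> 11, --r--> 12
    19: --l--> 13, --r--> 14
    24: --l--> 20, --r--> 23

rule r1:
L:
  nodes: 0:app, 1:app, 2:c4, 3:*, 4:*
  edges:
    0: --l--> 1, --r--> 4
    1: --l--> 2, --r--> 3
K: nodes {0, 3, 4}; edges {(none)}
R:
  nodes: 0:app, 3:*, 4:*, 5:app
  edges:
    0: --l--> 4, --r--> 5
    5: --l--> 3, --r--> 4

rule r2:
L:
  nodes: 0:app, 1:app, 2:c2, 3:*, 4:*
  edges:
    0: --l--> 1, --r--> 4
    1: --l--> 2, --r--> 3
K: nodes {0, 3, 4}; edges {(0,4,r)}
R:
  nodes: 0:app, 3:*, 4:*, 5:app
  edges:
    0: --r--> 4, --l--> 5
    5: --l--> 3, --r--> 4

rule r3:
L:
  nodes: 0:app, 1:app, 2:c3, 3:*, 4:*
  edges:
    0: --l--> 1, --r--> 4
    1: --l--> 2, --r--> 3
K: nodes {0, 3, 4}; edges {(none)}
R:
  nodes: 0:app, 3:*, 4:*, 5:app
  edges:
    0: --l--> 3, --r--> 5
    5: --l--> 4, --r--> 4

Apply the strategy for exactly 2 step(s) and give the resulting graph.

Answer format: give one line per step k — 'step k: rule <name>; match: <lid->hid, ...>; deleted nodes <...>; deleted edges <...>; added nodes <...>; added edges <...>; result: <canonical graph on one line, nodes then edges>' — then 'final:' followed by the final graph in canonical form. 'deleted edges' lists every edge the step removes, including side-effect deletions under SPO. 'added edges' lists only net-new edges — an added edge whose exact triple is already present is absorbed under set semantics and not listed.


step 1: rule r1; match: 0->10, 1->4, 2->1, 3->3, 4->7; deleted nodes 1, 4; deleted edges (4,1,l); (4,3,r); (10,4,l); (10,7,r); added nodes 25; added edges (10,7,l); (10,25,r); (25,3,l); (25,7,r); result: nodes: 3:c4, 7:c1, 10:app, 11:c3, 12:c4, 13:app, 14:c4, 19:app, 20:c1, 23:c2, 24:app, 25:app edges: (10,7,l); (10,25,r); (13,11,l); (13,12,r); (19,13,l); (19,14,r); (24,20,l); (24,23,r); (25,3,l); (25,7,r)
step 2: rule r3; match: 0->19, 1->13, 2->11, 3->12, 4->14; deleted nodes 11, 13; deleted edges (13,11,l); (13,12,r); (19,13,l); (19,14,r); added nodes 26; added edges (19,12,l); (19,26,r); (26,14,l); (26,14,r); result: nodes: 3:c4, 7:c1, 10:app, 12:c4, 14:c4, 19:app, 20:c1, 23:c2, 24:app, 25:app, 26:app edges: (10,7,l); (10,25,r); (19,12,l); (19,26,r); (24,20,l); (24,23,r); (25,3,l); (25,7,r); (26,14,l); (26,14,r)
final:
nodes: 3:c4, 7:c1, 10:app, 12:c4, 14:c4, 19:app, 20:c1, 23:c2, 24:app, 25:app, 26:app
edges: (10,7,l); (10,25,r); (19,12,l); (19,26,r); (24,20,l); (24,23,r); (25,3,l); (25,7,r); (26,14,l); (26,14,r)


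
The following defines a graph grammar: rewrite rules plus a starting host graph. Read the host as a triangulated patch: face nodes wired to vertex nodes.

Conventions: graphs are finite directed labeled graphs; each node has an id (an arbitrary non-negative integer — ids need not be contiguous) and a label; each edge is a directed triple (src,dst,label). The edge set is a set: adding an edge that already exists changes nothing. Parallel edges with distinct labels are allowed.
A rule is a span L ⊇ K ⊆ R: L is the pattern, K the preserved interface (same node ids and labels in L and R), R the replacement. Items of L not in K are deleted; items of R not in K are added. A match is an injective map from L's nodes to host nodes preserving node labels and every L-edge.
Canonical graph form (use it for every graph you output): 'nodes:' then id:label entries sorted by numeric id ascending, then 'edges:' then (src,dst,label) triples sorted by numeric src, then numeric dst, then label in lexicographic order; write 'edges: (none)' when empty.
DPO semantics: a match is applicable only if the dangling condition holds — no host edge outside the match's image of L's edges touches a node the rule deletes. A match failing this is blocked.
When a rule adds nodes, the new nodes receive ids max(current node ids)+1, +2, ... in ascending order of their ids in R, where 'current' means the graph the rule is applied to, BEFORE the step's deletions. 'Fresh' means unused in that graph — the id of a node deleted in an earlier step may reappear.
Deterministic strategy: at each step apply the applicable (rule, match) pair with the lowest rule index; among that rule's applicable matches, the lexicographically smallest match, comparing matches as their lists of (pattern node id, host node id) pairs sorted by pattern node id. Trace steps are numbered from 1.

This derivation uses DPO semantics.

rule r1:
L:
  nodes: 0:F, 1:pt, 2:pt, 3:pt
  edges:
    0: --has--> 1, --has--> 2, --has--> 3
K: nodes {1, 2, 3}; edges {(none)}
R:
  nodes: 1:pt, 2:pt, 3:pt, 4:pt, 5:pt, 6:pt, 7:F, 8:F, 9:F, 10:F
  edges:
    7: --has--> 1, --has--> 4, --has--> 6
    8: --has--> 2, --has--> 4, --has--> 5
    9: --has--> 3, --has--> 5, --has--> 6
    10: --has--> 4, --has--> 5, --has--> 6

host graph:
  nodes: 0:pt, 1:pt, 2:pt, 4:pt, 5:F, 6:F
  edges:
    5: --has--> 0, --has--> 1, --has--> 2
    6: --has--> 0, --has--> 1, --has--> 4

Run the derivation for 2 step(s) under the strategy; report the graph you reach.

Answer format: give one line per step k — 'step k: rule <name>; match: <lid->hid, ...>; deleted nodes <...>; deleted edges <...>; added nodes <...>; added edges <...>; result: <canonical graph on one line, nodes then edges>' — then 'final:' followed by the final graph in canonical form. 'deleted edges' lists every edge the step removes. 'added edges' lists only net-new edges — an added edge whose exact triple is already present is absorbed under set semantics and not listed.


step 1: rule r1; match: 0->5, 1->0, 2->1, 3->2; deleted nodes 5; deleted edges (5,0,has); (5,1,has); (5,2,has); added nodes 7, 8, 9, 10, 11, 12, 13; added edges (10,0,has); (10,7,has); (10,9,has); (11,1,has); (11,7,has); (11,8,has); (12,2,has); (12,8,has); (12,9,has); (13,7,has); (13,8,has); (13,9,has); result: nodes: 0:pt, 1:pt, 2:pt, 4:pt, 6:F, 7:pt, 8:pt, 9:pt, 10:F, 11:F, 12:F, 13:F edges: (6,0,has); (6,1,has); (6,4,has); (10,0,has); (10,7,has); (10,9,has); (11,1,has); (11,7,has); (11,8,has); (12,2,has); (12,8,has); (12,9,has); (13,7,has); (13,8,has); (13,9,has)
step 2: rule r1; match: 0->6, 1->0, 2->1, 3->4; deleted nodes 6; deleted edges (6,0,has); (6,1,has); (6,4,has); added nodes 14, 15, 16, 17, 18, 19, 20; added edges (17,0,has); (17,14,has); (17,16,has); (18,1,has); (18,14,has); (18,15,has); (19,4,has); (19,15,has); (19,16,has); (20,14,has); (20,15,has); (20,16,has); result: nodes: 0:pt, 1:pt, 2:pt, 4:pt, 7:pt, 8:pt, 9:pt, 10:F, 11:F, 12:F, 13:F, 14:pt, 15:pt, 16:pt, 17:F, 18:F, 19:F, 20:F edges: (10,0,has); (10,7,has); (10,9,has); (11,1,has); (11,7,has); (11,8,has); (12,2,has); (12,8,has); (12,9,has); (13,7,has); (13,8,has); (13,9,has); (17,0,has); (17,14,has); (17,16,has); (18,1,has); (18,14,has); (18,15,has); (19,4,has); (19,15,has); (19,16,has); (20,14,has); (20,15,has); (20,16,has)
final:
nodes: 0:pt, 1:pt, 2:pt, 4:pt, 7:pt, 8:pt, 9:pt, 10:F, 11:F, 12:F, 13:F, 14:pt, 15:pt, 16:pt, 17:F, 18:F, 19:F, 20:F
edges: (10,0,has); (10,7,has); (10,9,has); (11,1,has); (11,7,has); (11,8,has); (12,2,has); (12,8,has); (12,9,has); (13,7,has); (13,8,has); (13,9,has); (17,0,has); (17,14,has); (17,16,has); (18,1,has); (18,14,has); (18,15,has); (19,4,has); (19,15,has); (19,16,has); (20,14,has); (20,15,has); (20,16,has)


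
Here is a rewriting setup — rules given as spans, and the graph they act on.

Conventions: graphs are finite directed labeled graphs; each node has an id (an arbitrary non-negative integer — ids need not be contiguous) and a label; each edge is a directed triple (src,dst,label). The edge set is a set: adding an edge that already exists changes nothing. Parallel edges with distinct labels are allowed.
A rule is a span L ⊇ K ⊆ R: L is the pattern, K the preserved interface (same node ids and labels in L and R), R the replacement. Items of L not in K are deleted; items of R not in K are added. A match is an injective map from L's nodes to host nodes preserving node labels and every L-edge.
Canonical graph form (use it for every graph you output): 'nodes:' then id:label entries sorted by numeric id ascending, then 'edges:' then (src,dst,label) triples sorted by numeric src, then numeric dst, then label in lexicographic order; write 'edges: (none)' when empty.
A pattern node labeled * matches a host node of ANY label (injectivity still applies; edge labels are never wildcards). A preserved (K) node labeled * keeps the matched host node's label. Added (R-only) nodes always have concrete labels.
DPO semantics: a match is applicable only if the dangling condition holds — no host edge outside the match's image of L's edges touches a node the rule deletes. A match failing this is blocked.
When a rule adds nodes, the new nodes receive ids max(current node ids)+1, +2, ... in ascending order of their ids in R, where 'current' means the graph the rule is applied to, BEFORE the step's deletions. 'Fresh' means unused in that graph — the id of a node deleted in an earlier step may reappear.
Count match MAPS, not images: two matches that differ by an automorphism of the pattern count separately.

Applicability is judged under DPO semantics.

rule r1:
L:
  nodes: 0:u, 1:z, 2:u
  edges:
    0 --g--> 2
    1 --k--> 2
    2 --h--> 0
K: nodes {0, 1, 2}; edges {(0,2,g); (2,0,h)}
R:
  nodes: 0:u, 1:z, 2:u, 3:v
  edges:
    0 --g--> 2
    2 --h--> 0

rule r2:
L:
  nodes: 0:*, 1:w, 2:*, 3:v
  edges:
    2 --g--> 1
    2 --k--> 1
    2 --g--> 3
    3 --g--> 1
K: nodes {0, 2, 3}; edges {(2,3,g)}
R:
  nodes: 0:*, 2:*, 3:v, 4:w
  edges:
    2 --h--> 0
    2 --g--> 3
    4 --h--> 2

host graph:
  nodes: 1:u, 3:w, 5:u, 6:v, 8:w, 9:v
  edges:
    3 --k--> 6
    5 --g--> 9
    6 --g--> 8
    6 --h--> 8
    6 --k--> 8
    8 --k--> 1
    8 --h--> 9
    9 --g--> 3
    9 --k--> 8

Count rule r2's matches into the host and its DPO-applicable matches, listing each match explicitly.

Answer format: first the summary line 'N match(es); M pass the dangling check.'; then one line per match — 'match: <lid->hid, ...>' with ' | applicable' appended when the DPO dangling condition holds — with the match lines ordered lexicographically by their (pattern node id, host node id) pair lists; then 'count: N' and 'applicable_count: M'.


0 match(es); 0 pass the dangling check.
count: 0
applicable_count: 0


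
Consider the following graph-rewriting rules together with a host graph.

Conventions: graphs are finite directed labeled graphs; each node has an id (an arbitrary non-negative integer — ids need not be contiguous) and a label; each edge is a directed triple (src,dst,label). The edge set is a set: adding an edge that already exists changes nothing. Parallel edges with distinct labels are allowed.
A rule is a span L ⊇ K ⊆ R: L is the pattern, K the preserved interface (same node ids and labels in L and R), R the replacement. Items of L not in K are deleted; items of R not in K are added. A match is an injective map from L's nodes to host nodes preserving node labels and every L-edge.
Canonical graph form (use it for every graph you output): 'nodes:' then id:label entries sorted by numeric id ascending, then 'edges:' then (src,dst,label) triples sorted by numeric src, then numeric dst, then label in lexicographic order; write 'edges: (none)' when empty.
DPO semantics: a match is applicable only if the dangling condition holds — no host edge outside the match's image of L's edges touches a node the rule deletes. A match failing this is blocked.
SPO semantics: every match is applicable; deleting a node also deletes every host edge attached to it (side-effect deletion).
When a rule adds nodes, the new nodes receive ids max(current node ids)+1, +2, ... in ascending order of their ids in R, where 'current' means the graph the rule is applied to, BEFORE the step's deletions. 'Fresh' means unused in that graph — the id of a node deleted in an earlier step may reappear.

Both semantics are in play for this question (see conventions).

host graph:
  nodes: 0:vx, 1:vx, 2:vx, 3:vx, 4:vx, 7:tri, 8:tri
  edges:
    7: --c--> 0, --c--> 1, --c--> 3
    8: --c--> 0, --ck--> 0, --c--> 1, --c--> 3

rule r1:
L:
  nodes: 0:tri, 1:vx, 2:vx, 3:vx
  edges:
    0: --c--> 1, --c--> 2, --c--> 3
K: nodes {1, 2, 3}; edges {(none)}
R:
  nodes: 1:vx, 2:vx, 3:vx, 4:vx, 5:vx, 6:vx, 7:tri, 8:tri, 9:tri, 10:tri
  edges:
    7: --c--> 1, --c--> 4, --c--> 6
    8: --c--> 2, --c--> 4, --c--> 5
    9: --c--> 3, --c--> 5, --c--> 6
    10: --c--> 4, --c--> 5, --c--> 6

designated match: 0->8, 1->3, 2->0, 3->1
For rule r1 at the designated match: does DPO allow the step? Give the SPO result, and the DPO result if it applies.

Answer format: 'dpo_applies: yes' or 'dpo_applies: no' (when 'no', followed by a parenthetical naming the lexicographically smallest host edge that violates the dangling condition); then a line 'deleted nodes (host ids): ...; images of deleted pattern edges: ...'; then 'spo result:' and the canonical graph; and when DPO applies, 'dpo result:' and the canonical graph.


dpo_applies: no
(the rule deletes node 8, which keeps host edge (8,0,ck) outside the match image — the dangling condition fails, DPO blocks; SPO proceeds and side-deletes such edges)
deleted nodes (host ids): 8; images of deleted pattern edges: (8,0,c); (8,1,c); (8,3,c)
spo result:
nodes: 0:vx, 1:vx, 2:vx, 3:vx, 4:vx, 7:tri, 9:vx, 10:vx, 11:vx, 12:tri, 13:tri, 14:tri, 15:tri
edges: (7,0,c); (7,1,c); (7,3,c); (12,3,c); (12,9,c); (12,11,c); (13,0,c); (13,9,c); (13,10,c); (14,1,c); (14,10,c); (14,11,c); (15,9,c); (15,10,c); (15,11,c)


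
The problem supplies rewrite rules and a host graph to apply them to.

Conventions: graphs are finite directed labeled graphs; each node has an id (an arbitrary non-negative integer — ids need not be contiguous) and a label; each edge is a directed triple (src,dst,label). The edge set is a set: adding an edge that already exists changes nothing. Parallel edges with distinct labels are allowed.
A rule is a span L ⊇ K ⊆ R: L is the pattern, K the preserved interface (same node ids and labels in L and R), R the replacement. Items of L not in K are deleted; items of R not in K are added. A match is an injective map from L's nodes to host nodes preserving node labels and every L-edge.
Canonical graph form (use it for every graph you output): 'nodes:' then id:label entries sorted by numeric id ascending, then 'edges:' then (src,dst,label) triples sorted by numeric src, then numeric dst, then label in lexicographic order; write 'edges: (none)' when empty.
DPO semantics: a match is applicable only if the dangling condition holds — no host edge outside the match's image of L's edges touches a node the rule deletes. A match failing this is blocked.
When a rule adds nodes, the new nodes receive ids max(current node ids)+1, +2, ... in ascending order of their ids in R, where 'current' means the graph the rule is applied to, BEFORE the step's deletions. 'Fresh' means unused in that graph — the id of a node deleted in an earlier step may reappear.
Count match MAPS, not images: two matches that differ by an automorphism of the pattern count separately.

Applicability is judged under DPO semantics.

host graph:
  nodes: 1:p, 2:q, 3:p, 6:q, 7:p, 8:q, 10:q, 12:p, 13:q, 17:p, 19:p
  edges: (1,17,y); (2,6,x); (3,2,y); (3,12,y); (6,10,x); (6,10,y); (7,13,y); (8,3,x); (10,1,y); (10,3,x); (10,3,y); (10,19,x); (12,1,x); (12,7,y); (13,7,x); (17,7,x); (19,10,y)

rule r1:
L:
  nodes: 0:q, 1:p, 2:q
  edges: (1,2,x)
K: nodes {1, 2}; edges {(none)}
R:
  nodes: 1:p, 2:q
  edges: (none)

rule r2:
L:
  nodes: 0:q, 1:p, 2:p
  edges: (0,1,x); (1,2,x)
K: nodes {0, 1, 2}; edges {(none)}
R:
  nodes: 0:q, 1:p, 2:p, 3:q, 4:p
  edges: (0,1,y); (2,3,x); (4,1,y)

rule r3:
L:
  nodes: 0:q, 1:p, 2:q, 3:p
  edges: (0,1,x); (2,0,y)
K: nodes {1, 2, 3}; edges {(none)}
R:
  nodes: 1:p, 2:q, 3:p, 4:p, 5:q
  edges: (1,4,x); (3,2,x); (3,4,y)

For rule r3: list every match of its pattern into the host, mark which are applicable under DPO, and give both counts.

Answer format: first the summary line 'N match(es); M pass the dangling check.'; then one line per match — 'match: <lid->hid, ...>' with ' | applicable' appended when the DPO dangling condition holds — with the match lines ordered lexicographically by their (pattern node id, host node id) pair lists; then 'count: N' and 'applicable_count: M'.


10 match(es); 0 pass the dangling check.
match: 0->10, 1->3, 2->6, 3->1
match: 0->10, 1->3, 2->6, 3->7
match: 0->10, 1->3, 2->6, 3->12
match: 0->10, 1->3, 2->6, 3->17
match: 0->10, 1->3, 2->6, 3->19
match: 0->10, 1->19, 2->6, 3->1
match: 0->10, 1->19, 2->6, 3->3
match: 0->10, 1->19, 2->6, 3->7
match: 0->10, 1->19, 2->6, 3->12
match: 0->10, 1->19, 2->6, 3->17
count: 10
applicable_count: 0


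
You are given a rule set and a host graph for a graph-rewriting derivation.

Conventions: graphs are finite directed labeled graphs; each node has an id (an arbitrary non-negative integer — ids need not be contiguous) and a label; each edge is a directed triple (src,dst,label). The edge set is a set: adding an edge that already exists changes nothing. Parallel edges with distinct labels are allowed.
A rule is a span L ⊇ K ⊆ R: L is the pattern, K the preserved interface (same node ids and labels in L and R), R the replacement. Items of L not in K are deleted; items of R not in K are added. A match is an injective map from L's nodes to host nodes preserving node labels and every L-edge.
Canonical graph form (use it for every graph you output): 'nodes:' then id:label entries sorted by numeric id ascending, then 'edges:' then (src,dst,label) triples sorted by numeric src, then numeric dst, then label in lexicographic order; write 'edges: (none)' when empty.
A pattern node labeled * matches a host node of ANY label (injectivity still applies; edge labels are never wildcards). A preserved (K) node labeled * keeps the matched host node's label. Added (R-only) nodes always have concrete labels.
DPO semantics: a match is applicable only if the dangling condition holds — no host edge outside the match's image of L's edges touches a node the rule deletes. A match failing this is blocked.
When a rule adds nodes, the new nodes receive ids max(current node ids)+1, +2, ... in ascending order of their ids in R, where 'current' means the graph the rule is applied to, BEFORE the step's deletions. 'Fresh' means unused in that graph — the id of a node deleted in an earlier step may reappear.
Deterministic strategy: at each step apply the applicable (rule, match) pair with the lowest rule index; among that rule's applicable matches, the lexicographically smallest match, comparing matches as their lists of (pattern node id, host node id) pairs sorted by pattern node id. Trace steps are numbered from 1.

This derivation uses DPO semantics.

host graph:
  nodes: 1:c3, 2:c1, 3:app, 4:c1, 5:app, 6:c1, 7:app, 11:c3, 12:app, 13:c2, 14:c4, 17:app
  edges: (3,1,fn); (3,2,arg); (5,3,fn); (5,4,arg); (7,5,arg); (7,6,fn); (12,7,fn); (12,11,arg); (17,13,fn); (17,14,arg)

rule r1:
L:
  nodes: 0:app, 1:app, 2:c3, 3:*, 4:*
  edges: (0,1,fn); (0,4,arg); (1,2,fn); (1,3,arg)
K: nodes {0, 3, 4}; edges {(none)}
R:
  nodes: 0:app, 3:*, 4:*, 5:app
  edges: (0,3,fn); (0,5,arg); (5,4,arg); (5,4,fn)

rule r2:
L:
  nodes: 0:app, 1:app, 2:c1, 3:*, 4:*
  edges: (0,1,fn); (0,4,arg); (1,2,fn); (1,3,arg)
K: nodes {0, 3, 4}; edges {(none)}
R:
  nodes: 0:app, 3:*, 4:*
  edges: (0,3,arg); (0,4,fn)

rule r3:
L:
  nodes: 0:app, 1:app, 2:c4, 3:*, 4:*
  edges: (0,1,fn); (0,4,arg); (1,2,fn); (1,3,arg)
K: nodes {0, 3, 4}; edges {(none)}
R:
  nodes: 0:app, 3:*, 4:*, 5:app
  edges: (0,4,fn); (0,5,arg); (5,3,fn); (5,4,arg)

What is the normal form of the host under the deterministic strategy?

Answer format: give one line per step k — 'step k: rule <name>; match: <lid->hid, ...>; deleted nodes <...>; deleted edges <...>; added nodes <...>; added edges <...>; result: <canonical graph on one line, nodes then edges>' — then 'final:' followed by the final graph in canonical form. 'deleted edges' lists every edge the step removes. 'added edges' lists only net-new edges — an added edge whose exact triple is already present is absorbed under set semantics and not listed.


step 1: rule r1; match: 0->5, 1->3, 2->1, 3->2, 4->4; deleted nodes 1, 3; deleted edges (3,1,fn); (3,2,arg); (5,3,fn); (5,4,arg); added nodes 18; added edges (5,2,fn); (5,18,arg); (18,4,arg); (18,4,fn); result: nodes: 2:c1, 4:c1, 5:app, 6:c1, 7:app, 11:c3, 12:app, 13:c2, 14:c4, 17:app, 18:app edges: (5,2,fn); (5,18,arg); (7,5,arg); (7,6,fn); (12,7,fn); (12,11,arg); (17,13,fn); (17,14,arg); (18,4,arg); (18,4,fn)
step 2: rule r2; match: 0->12, 1->7, 2->6, 3->5, 4->11; deleted nodes 6, 7; deleted edges (7,5,arg); (7,6,fn); (12,7,fn); (12,11,arg); added nodes (none); added edges (12,5,arg); (12,11,fn); result: nodes: 2:c1, 4:c1, 5:app, 11:c3, 12:app, 13:c2, 14:c4, 17:app, 18:app edges: (5,2,fn); (5,18,arg); (12,5,arg); (12,11,fn); (17,13,fn); (17,14,arg); (18,4,arg); (18,4,fn)
final:
nodes: 2:c1, 4:c1, 5:app, 11:c3, 12:app, 13:c2, 14:c4, 17:app, 18:app
edges: (5,2,fn); (5,18,arg); (12,5,arg); (12,11,fn); (17,13,fn); (17,14,arg); (18,4,arg); (18,4,fn)


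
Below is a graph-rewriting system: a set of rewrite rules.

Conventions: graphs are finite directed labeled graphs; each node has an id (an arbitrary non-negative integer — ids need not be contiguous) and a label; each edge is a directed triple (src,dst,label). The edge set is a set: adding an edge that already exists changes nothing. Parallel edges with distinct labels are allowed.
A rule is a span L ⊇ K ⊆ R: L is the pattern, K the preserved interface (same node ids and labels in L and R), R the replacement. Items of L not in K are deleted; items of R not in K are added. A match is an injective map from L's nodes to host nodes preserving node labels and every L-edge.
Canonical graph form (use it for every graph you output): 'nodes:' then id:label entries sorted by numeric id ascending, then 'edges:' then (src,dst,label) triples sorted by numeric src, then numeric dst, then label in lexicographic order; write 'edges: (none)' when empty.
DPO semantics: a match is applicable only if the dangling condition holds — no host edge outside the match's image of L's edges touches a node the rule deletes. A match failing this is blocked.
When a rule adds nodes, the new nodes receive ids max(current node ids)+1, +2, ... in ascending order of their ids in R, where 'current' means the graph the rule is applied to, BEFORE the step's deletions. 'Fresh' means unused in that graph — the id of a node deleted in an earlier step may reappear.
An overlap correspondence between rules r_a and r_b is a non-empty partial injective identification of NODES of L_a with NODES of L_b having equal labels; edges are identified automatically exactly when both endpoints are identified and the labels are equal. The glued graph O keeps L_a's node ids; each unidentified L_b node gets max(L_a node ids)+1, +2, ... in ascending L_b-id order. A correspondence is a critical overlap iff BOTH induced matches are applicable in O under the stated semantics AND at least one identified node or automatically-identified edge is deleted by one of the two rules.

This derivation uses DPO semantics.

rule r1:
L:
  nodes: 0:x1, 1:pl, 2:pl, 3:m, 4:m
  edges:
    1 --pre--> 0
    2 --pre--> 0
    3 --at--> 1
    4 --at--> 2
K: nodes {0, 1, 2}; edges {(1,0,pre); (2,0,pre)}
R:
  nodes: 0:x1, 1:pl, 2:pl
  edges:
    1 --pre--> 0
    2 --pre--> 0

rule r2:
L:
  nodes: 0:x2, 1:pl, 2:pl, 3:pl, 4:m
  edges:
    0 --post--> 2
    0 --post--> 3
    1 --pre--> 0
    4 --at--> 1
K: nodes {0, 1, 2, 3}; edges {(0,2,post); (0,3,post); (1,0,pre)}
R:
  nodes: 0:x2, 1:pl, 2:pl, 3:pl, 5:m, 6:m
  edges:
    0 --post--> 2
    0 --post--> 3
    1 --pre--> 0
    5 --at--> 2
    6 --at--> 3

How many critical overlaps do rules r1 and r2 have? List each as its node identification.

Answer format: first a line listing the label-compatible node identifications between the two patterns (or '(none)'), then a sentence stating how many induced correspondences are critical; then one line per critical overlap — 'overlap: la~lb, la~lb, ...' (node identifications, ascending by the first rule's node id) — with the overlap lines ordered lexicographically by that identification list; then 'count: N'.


label-compatible node identifications between L(r1) and L(r2): 1~1, 1~2, 1~3, 2~1, 2~2, 2~3, 3~4, 4~4
6 of the induced correspondences are critical overlaps of r1 and r2.
overlap: 1~1, 2~2, 3~4
overlap: 1~1, 2~3, 3~4
overlap: 1~1, 3~4
overlap: 1~2, 2~1, 4~4
overlap: 1~3, 2~1, 4~4
overlap: 2~1, 4~4
count: 6


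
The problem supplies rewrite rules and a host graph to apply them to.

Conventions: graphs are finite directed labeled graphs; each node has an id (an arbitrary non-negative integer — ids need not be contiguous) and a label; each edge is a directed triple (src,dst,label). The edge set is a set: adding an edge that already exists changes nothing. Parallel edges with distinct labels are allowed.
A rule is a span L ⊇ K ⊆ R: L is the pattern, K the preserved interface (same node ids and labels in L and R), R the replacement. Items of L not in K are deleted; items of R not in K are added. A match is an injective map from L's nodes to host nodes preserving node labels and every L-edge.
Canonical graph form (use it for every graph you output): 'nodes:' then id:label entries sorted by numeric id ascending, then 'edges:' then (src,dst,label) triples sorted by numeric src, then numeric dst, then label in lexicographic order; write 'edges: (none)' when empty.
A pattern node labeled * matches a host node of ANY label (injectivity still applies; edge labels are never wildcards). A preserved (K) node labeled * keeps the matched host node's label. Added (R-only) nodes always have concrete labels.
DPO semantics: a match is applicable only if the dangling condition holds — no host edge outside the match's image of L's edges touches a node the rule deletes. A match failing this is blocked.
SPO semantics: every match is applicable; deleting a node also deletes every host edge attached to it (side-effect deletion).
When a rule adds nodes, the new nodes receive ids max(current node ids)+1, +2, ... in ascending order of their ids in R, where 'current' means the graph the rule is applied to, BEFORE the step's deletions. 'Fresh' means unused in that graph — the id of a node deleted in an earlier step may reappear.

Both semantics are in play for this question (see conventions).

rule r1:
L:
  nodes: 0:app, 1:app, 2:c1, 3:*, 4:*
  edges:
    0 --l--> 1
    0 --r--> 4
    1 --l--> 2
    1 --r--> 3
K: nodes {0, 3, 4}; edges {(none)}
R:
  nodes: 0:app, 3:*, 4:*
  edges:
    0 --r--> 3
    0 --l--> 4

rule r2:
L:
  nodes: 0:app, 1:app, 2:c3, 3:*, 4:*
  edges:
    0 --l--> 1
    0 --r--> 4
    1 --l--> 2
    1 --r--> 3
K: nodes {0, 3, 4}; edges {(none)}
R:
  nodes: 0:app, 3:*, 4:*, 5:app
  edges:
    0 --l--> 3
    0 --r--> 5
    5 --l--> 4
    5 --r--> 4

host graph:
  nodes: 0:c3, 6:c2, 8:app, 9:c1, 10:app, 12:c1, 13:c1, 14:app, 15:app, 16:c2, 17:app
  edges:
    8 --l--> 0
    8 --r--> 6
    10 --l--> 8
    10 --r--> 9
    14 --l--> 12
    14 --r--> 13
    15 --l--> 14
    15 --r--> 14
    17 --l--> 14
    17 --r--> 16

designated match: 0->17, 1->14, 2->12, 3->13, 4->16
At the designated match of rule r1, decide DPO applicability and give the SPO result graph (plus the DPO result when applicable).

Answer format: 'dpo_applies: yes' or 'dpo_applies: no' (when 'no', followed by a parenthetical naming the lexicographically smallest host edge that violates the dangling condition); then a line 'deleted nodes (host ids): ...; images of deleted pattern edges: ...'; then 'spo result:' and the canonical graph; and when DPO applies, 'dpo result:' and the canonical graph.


dpo_applies: no
(the rule deletes node 14, which keeps host edge (15,14,l) outside the match image — the dangling condition fails, DPO blocks; SPO proceeds and side-deletes such edges)
deleted nodes (host ids): 12, 14; images of deleted pattern edges: (14,12,l); (14,13,r); (17,14,l); (17,16,r)
spo result:
nodes: 0:c3, 6:c2, 8:app, 9:c1, 10:app, 13:c1, 15:app, 16:c2, 17:app
edges: (8,0,l); (8,6,r); (10,8,l); (10,9,r); (17,13,r); (17,16,l)


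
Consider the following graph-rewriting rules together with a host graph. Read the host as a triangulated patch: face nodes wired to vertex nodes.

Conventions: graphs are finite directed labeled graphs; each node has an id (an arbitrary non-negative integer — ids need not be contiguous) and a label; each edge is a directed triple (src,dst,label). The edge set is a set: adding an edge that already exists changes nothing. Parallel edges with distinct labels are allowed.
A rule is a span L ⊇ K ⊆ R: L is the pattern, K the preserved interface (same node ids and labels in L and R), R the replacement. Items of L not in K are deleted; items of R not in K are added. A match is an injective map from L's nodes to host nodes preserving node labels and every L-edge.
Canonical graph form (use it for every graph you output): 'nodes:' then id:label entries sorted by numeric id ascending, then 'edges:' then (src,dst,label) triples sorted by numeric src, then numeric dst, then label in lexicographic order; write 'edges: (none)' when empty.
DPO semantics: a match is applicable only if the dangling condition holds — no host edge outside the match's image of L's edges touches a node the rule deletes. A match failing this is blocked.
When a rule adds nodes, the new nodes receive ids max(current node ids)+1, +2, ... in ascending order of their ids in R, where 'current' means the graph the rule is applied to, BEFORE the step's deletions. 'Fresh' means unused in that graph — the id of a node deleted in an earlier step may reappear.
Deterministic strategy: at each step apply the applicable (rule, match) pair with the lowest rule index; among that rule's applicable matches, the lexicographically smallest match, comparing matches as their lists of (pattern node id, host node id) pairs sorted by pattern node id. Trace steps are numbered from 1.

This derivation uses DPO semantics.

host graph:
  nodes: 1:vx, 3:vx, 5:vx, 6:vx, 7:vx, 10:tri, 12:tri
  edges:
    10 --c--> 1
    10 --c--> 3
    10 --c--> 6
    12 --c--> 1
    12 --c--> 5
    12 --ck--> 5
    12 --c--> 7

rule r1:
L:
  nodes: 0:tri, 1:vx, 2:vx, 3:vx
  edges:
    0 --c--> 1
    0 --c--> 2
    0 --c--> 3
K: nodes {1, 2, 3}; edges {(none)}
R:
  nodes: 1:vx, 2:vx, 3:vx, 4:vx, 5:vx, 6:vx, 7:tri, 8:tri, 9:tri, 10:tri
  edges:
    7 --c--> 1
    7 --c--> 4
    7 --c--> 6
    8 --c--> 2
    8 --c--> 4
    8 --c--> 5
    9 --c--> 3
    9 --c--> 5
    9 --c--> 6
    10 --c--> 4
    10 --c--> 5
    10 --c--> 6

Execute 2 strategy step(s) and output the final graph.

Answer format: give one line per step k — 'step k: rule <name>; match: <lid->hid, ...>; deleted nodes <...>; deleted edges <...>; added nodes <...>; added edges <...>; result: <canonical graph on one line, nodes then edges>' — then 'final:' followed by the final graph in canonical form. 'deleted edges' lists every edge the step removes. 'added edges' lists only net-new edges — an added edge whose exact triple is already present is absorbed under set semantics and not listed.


step 1: rule r1; match: 0->10, 1->1, 2->3, 3->6; deleted nodes 10; deleted edges (10,1,c); (10,3,c); (10,6,c); added nodes 13, 14, 15, 16, 17, 18, 19; added edges (16,1,c); (16,13,c); (16,15,c); (17,3,c); (17,13,c); (17,14,c); (18,6,c); (18,14,c); (18,15,c); (19,13,c); (19,14,c); (19,15,c); result: nodes: 1:vx, 3:vx, 5:vx, 6:vx, 7:vx, 12:tri, 13:vx, 14:vx, 15:vx, 16:tri, 17:tri, 18:tri, 19:tri edges: (12,1,c); (12,5,c); (12,5,ck); (12,7,c); (16,1,c); (16,13,c); (16,15,c); (17,3,c); (17,13,c); (17,14,c); (18,6,c); (18,14,c); (18,15,c); (19,13,c); (19,14,c); (19,15,c)
step 2: rule r1; match: 0->16, 1->1, 2->13, 3->15; deleted nodes 16; deleted edges (16,1,c); (16,13,c); (16,15,c); added nodes 20, 21, 22, 23, 24, 25, 26; added edges (23,1,c); (23,20,c); (23,22,c); (24,13,c); (24,20,c); (24,21,c); (25,15,c); (25,21,c); (25,22,c); (26,20,c); (26,21,c); (26,22,c); result: nodes: 1:vx, 3:vx, 5:vx, 6:vx, 7:vx, 12:tri, 13:vx, 14:vx, 15:vx, 17:tri, 18:tri, 19:tri, 20:vx, 21:vx, 22:vx, 23:tri, 24:tri, 25:tri, 26:tri edges: (12,1,c); (12,5,c); (12,5,ck); (12,7,c); (17,3,c); (17,13,c); (17,14,c); (18,6,c); (18,14,c); (18,15,c); (19,13,c); (19,14,c); (19,15,c); (23,1,c); (23,20,c); (23,22,c); (24,13,c); (24,20,c); (24,21,c); (25,15,c); (25,21,c); (25,22,c); (26,20,c); (26,21,c); (26,22,c)
final:
nodes: 1:vx, 3:vx, 5:vx, 6:vx, 7:vx, 12:tri, 13:vx, 14:vx, 15:vx, 17:tri, 18:tri, 19:tri, 20:vx, 21:vx, 22:vx, 23:tri, 24:tri, 25:tri, 26:tri
edges: (12,1,c); (12,5,c); (12,5,ck); (12,7,c); (17,3,c); (17,13,c); (17,14,c); (18,6,c); (18,14,c); (18,15,c); (19,13,c); (19,14,c); (19,15,c); (23,1,c); (23,20,c); (23,22,c); (24,13,c); (24,20,c); (24,21,c); (25,15,c); (25,21,c); (25,22,c); (26,20,c); (26,21,c); (26,22,c)
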